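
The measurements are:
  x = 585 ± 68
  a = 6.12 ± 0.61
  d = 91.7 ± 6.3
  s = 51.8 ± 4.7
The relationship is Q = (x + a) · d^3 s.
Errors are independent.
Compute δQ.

Let u = x + a = 591. δu = √(δx² + δa²) = √(4620 + 0.372) = 68.0, so δu/u = 0.115.
Q is then a monomial in u, d, s:
δQ/Q = √((δu/u)² + (3·δd/d)² + (1·δs/s)²) = √(0.0132 + 0.0425 + 0.00823) = 0.253
Q = 2.36e+10, so δQ = 0.253 × 2.36e+10 = 5.97e+09.

5.97e+09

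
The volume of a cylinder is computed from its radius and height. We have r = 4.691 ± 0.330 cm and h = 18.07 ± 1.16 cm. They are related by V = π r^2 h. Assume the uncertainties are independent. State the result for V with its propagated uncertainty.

1249 ± 193 cm^3

Products/powers → add relative errors in quadrature, weighted by exponent:
  (2·δr/r)² = (2×0.0703)² = 0.0198;  (1·δh/h)² = (1×0.0642)² = 0.00412
δV/V = √(0.0239) = 0.155
V = 1249 cm^3, so δV = 0.155 × 1249 = 193 cm^3.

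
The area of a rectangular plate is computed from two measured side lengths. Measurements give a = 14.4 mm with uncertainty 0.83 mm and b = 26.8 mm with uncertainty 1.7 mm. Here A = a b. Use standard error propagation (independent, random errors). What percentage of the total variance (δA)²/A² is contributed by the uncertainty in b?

54.8%

(δA/A)² = (1·δa/a)² + (1·δb/b)²
  a term: (1×0.0576)² = 0.00332
  b term: (1×0.0634)² = 0.00402
Total = 0.00735. Share from b = 0.00402/0.00735 = 0.548.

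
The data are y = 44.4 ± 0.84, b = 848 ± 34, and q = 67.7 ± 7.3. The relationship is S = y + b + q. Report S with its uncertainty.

Absolute uncertainties add in quadrature for a linear combination:
  (δy)² = 0.706;  (δb)² = 1160;  (δq)² = 53.3
δS = √(1210) = 34.8
S = 960.

960 ± 34.8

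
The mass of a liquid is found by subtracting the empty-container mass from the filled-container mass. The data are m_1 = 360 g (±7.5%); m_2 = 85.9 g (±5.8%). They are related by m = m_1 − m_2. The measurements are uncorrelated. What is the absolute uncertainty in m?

Sums and differences: (δm)² = Σ (cᵢ δxᵢ)².
  (δm_1)² = 729;  (δm_2)² = 24.8
δm = √(754) = 27.5 g

27.5 g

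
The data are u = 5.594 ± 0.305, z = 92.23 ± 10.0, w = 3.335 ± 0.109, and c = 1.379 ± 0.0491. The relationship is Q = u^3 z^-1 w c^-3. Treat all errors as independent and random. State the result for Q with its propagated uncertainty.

Each factor contributes (exponent × relative error)² to (δQ/Q)²:
  (3·δu/u)² = (3×0.0545)² = 0.0268;  (-1·δz/z)² = (-1×0.108)² = 0.0118;  (1·δw/w)² = (1×0.0327)² = 0.00107;  (-3·δc/c)² = (-3×0.0356)² = 0.0114
δQ/Q = √(0.0510) = 0.226
Q = 2.414, so δQ = 0.226 × 2.414 = 0.545.

2.414 ± 0.545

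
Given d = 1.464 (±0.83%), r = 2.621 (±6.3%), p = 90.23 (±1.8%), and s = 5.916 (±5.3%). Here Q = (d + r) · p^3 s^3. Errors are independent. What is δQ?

Let u = d + r = 4.085. δu = √(δd² + δr²) = √(0.000148 + 0.0273) = 0.166, so δu/u = 0.0405.
Q is then a monomial in u, p, s:
δQ/Q = √((δu/u)² + (3·δp/p)² + (3·δs/s)²) = √(0.00164 + 0.00292 + 0.0253) = 0.173
Q = 6.213e+08, so δQ = 0.173 × 6.213e+08 = 1.07e+08.

1.07e+08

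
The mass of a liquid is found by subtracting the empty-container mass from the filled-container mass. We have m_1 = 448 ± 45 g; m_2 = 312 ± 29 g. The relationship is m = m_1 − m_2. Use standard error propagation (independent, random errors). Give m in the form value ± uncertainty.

136 ± 53.5 g

Each term contributes (cᵢ δxᵢ)² to (δm)²:
  (δm_1)² = 2020;  (δm_2)² = 841
δm = √(2870) = 53.5 g
m = 136 g.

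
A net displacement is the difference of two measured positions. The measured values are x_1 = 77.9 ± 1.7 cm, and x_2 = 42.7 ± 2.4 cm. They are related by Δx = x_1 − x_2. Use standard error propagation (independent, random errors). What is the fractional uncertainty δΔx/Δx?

0.0836

Each term contributes (cᵢ δxᵢ)² to (δΔx)²:
  (δx_1)² = 2.89;  (δx_2)² = 5.76
δΔx = √(8.65) = 2.94 cm
Δx = 35.2 cm, so δΔx/Δx = 2.94/35.2 = 0.0836.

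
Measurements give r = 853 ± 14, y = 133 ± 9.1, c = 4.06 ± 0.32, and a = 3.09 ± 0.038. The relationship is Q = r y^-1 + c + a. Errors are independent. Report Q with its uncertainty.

13.6 ± 0.555

Let p = r·y^-1 = 6.41. δp/p = √((1·δr/r)² + (-1·δy/y)²) = √(0.000269 + 0.00468) = 0.0704, so δp = 0.451.
Q = p + c + a: δQ = √(δp² + δc² + δa²) = √(0.204 + 0.102 + 0.00144) = 0.555
Q = 13.6.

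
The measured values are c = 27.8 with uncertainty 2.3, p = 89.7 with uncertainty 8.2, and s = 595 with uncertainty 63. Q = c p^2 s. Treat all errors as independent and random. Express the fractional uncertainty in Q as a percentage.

22.7%

For a monomial Q ∝ c, p^2, s, fractional errors add in quadrature:
  (1·δc/c)² = (1×0.0827)² = 0.00684;  (2·δp/p)² = (2×0.0914)² = 0.0334;  (1·δs/s)² = (1×0.106)² = 0.0112
δQ/Q = √(0.0515) = 0.227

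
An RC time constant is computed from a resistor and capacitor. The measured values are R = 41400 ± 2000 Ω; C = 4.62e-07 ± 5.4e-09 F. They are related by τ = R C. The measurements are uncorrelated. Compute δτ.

0.000951 s

Since τ is a product/quotient, work with relative uncertainties:
  (1·δR/R)² = (1×0.0483)² = 0.00233;  (1·δC/C)² = (1×0.0117)² = 0.000137
δτ/τ = √(0.00247) = 0.0497
τ = 0.0191 s, so δτ = 0.0497 × 0.0191 = 0.000951 s.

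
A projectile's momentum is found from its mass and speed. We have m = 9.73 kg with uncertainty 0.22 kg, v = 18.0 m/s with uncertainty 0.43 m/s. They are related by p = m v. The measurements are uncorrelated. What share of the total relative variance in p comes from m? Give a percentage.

47.3%

(δp/p)² = (1·δm/m)² + (1·δv/v)²
  m term: (1×0.0226)² = 0.000511
  v term: (1×0.0239)² = 0.000571
Total = 0.00108. Share from m = 0.000511/0.00108 = 0.473.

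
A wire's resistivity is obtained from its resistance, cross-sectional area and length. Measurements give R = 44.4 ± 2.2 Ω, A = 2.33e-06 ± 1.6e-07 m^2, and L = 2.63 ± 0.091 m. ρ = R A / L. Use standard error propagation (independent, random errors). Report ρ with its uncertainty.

(3.93 ± 0.360) × 10^-5 Ω·m

For a monomial ρ ∝ R, A, L^-1, fractional errors add in quadrature:
  (1·δR/R)² = (1×0.0495)² = 0.00246;  (1·δA/A)² = (1×0.0687)² = 0.00472;  (-1·δL/L)² = (-1×0.0346)² = 0.00120
δρ/ρ = √(0.00837) = 0.0915
ρ = 3.93e-05 Ω·m, so δρ = 0.0915 × 3.93e-05 = 3.6e-06 Ω·m.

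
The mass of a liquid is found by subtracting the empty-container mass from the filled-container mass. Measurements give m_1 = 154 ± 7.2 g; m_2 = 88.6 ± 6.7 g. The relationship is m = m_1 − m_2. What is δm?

9.84 g

Absolute uncertainties add in quadrature for a linear combination:
  (δm_1)² = 51.8;  (δm_2)² = 44.9
δm = √(96.7) = 9.84 g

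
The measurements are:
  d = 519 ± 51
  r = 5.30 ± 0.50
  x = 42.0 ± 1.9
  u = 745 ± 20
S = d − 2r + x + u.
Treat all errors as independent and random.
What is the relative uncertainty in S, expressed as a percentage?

4.23%

Absolute uncertainties add in quadrature for a linear combination:
  (δd)² = 2600;  (2·δr)² = 1.00;  (δx)² = 3.61;  (δu)² = 400
δS = √(3010) = 54.8
S = 1300, so δS/S = 54.8/1300 = 0.0423.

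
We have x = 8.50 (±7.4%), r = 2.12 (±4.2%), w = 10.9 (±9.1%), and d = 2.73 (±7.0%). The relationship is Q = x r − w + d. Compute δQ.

1.84

Let p = x·r = 18.0. δp/p = √((1·δx/x)² + (1·δr/r)²) = √(0.00548 + 0.00176) = 0.0851, so δp = 1.53.
Q = p − w + d: δQ = √(δp² + δw² + δd²) = √(2.35 + 0.984 + 0.0365) = 1.84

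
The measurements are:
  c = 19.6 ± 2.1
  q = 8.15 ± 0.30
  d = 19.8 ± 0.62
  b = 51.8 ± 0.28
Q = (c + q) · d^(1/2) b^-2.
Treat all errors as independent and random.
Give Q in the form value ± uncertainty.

0.0460 ± 0.00363

Let u = c + q = 27.8. δu = √(δc² + δq²) = √(4.41 + 0.0900) = 2.12, so δu/u = 0.0764.
Q is then a monomial in u, d, b:
δQ/Q = √((δu/u)² + (½·δd/d)² + (-2·δb/b)²) = √(0.00584 + 0.000245 + 0.000117) = 0.0788
Q = 0.0460, so δQ = 0.0788 × 0.0460 = 0.00363.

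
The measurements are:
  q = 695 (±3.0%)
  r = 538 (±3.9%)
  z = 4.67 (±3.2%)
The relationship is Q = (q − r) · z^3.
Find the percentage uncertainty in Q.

Let u = q − r = 157. δu = √(δq² + δr²) = √(435 + 440) = 29.6, so δu/u = 0.188.
Q is then a monomial in u, z:
δQ/Q = √((δu/u)² + (3·δz/z)²) = √(0.0355 + 0.00922) = 0.211

21.1%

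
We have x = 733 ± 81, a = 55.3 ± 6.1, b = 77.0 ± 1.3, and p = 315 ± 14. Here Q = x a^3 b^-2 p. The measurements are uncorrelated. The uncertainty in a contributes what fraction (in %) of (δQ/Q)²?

(δQ/Q)² = (1·δx/x)² + (3·δa/a)² + (-2·δb/b)² + (1·δp/p)²
  x term: (1×0.111)² = 0.0122
  a term: (3×0.110)² = 0.110
  b term: (-2×0.0169)² = 0.00114
  p term: (1×0.0444)² = 0.00198
Total = 0.125. Share from a = 0.110/0.125 = 0.877.

87.7%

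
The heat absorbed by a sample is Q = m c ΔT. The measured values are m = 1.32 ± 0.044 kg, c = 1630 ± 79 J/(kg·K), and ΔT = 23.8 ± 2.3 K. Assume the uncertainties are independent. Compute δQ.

5790 J

Since Q is a product/quotient, work with relative uncertainties:
  (1·δm/m)² = (1×0.0333)² = 0.00111;  (1·δc/c)² = (1×0.0485)² = 0.00235;  (1·δΔT/ΔT)² = (1×0.0966)² = 0.00934
δQ/Q = √(0.0128) = 0.113
Q = 51200 J, so δQ = 0.113 × 51200 = 5790 J.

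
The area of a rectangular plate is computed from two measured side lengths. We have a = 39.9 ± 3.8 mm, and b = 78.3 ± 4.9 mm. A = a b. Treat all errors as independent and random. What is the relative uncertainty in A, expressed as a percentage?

11.4%

For a monomial A ∝ a, b, fractional errors add in quadrature:
  (1·δa/a)² = (1×0.0952)² = 0.00907;  (1·δb/b)² = (1×0.0626)² = 0.00392
δA/A = √(0.0130) = 0.114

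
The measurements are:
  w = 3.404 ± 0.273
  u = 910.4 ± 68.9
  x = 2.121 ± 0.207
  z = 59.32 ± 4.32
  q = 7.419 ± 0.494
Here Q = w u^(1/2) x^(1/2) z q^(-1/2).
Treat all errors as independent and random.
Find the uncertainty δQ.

420

Each factor contributes (exponent × relative error)² to (δQ/Q)²:
  (1·δw/w)² = (1×0.0802)² = 0.00643;  (½·δu/u)² = (0.5×0.0757)² = 0.00143;  (½·δx/x)² = (0.5×0.0976)² = 0.00238;  (1·δz/z)² = (1×0.0728)² = 0.00530;  (−½·δq/q)² = (-0.5×0.0666)² = 0.00111
δQ/Q = √(0.0167) = 0.129
Q = 3258, so δQ = 0.129 × 3258 = 420.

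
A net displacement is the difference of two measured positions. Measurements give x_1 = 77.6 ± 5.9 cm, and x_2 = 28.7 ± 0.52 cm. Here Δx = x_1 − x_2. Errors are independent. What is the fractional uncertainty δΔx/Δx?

For a sum/difference, combine absolute errors in quadrature:
  (δx_1)² = 34.8;  (δx_2)² = 0.270
δΔx = √(35.1) = 5.92 cm
Δx = 48.9 cm, so δΔx/Δx = 5.92/48.9 = 0.121.

0.121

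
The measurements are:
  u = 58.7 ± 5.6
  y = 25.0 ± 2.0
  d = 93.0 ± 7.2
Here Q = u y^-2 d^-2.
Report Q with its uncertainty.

(1.09 ± 0.263) × 10^-5

Products/powers → add relative errors in quadrature, weighted by exponent:
  (1·δu/u)² = (1×0.0954)² = 0.00910;  (-2·δy/y)² = (-2×0.0800)² = 0.0256;  (-2·δd/d)² = (-2×0.0774)² = 0.0240
δQ/Q = √(0.0587) = 0.242
Q = 1.09e-05, so δQ = 0.242 × 1.09e-05 = 2.63e-06.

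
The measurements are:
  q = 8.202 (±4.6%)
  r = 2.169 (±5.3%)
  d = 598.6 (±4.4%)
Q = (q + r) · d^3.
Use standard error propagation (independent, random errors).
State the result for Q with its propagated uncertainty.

Let u = q + r = 10.37. δu = √(δq² + δr²) = √(0.142 + 0.0132) = 0.394, so δu/u = 0.0380.
Q is then a monomial in u, d:
δQ/Q = √((δu/u)² + (3·δd/d)²) = √(0.00145 + 0.0174) = 0.137
Q = 2.224e+09, so δQ = 0.137 × 2.224e+09 = 3.06e+08.

(2.224 ± 0.306) × 10^9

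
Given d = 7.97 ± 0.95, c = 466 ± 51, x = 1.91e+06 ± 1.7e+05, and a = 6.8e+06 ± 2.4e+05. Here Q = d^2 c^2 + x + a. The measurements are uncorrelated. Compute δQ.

4.47e+06

Let p = d^2·c^2 = 1.38e+07. δp/p = √((2·δd/d)² + (2·δc/c)²) = √(0.0568 + 0.0479) = 0.324, so δp = 4.46e+06.
Q = p + x + a: δQ = √(δp² + δx² + δa²) = √(1.99e+13 + 2.89e+10 + 5.76e+10) = 4.47e+06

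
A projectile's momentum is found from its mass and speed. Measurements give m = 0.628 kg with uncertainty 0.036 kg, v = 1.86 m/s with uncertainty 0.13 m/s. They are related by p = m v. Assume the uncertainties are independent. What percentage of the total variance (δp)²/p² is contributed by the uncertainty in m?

(δp/p)² = (1·δm/m)² + (1·δv/v)²
  m term: (1×0.0573)² = 0.00329
  v term: (1×0.0699)² = 0.00488
Total = 0.00817. Share from m = 0.00329/0.00817 = 0.402.

40.2%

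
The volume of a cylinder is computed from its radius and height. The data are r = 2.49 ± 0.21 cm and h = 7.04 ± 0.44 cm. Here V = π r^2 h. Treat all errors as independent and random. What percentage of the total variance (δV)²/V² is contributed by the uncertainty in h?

12.1%

(δV/V)² = (2·δr/r)² + (1·δh/h)²
  r term: (2×0.0843)² = 0.0285
  h term: (1×0.0625)² = 0.00391
Total = 0.0324. Share from h = 0.00391/0.0324 = 0.121.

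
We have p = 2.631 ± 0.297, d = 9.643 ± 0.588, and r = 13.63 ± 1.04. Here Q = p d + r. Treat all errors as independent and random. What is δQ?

Let w = p·d = 25.37. δw/w = √((1·δp/p)² + (1·δd/d)²) = √(0.0127 + 0.00372) = 0.128, so δw = 3.26.
Q = w + r: δQ = √(δw² + δr²) = √(10.6 + 1.08) = 3.42

3.42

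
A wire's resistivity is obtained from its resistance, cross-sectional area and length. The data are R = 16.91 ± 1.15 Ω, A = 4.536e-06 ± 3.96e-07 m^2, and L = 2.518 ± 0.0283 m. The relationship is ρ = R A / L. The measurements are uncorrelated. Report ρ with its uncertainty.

(3.046 ± 0.339) × 10^-5 Ω·m

Relative error in a monomial: (δρ/ρ)² = Σ (nᵢ · δxᵢ/xᵢ)².
  (1·δR/R)² = (1×0.0680)² = 0.00462;  (1·δA/A)² = (1×0.0873)² = 0.00762;  (-1·δL/L)² = (-1×0.0112)² = 0.000126
δρ/ρ = √(0.0124) = 0.111
ρ = 3.046e-05 Ω·m, so δρ = 0.111 × 3.046e-05 = 3.39e-06 Ω·m.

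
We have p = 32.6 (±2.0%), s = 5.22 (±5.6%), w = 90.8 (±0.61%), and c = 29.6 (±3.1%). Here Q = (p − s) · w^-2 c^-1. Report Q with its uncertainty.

(1.12 ± 0.0475) × 10^-4

Let u = p − s = 27.4. δu = √(δp² + δs²) = √(0.425 + 0.0855) = 0.715, so δu/u = 0.0261.
Q is then a monomial in u, w, c:
δQ/Q = √((δu/u)² + (-2·δw/w)² + (-1·δc/c)²) = √(0.000681 + 0.000149 + 0.000961) = 0.0423
Q = 0.000112, so δQ = 0.0423 × 0.000112 = 4.75e-06.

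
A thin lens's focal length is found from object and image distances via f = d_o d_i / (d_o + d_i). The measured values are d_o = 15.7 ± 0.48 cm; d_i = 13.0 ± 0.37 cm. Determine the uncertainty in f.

∂f/∂d_o = (d_i/(d_o+d_i))² = 0.205;  ∂f/∂d_i = (d_o/(d_o+d_i))² = 0.299
δf = √((∂f/∂d_o · δd_o)² + (∂f/∂d_i · δd_i)²) = √(0.00970 + 0.0123) = 0.148 cm

0.148 cm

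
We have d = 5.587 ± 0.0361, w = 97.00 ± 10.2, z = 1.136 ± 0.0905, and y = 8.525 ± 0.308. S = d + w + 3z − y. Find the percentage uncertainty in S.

Each term contributes (cᵢ δxᵢ)² to (δS)²:
  (δd)² = 0.00130;  (δw)² = 104;  (3·δz)² = 0.0737;  (δy)² = 0.0949
δS = √(104) = 10.2
S = 97.47, so δS/S = 10.2/97.47 = 0.105.

10.5%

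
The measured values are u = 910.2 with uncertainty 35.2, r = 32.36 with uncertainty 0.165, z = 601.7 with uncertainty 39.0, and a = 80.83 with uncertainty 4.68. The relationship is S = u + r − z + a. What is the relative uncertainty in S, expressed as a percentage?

12.5%

Sums and differences: (δS)² = Σ (cᵢ δxᵢ)².
  (δu)² = 1240;  (δr)² = 0.0272;  (δz)² = 1520;  (δa)² = 21.9
δS = √(2780) = 52.7
S = 421.7, so δS/S = 52.7/421.7 = 0.125.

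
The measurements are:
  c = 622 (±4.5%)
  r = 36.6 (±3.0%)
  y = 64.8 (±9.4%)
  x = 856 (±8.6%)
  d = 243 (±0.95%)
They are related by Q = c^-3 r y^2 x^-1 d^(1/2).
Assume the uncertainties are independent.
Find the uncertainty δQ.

2.89e-06

Since Q is a product/quotient, work with relative uncertainties:
  (-3·δc/c)² = (-3×0.0450)² = 0.0182;  (1·δr/r)² = (1×0.0300)² = 0.000900;  (2·δy/y)² = (2×0.0940)² = 0.0353;  (-1·δx/x)² = (-1×0.0860)² = 0.00740;  (½·δd/d)² = (0.5×0.00950)² = 2.26e-05
δQ/Q = √(0.0619) = 0.249
Q = 1.16e-05, so δQ = 0.249 × 1.16e-05 = 2.89e-06.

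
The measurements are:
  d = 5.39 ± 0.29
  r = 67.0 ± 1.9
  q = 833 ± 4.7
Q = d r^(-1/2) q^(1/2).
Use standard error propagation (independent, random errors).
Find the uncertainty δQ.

1.06

Since Q is a product/quotient, work with relative uncertainties:
  (1·δd/d)² = (1×0.0538)² = 0.00289;  (−½·δr/r)² = (-0.5×0.0284)² = 0.000201;  (½·δq/q)² = (0.5×0.00564)² = 7.96e-06
δQ/Q = √(0.00310) = 0.0557
Q = 19.0, so δQ = 0.0557 × 19.0 = 1.06.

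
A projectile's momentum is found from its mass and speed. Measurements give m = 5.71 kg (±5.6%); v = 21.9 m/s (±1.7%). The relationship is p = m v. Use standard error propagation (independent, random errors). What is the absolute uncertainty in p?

Relative error in a monomial: (δp/p)² = Σ (nᵢ · δxᵢ/xᵢ)².
  (1·δm/m)² = (1×0.0560)² = 0.00314;  (1·δv/v)² = (1×0.0170)² = 0.000289
δp/p = √(0.00343) = 0.0585
p = 125 kg·m/s, so δp = 0.0585 × 125 = 7.32 kg·m/s.

7.32 kg·m/s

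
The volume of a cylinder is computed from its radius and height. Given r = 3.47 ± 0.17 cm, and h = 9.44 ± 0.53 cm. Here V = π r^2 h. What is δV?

V is a product of powers, so relative uncertainties combine in quadrature:
  (2·δr/r)² = (2×0.0490)² = 0.00960;  (1·δh/h)² = (1×0.0561)² = 0.00315
δV/V = √(0.0128) = 0.113
V = 357 cm^3, so δV = 0.113 × 357 = 40.3 cm^3.

40.3 cm^3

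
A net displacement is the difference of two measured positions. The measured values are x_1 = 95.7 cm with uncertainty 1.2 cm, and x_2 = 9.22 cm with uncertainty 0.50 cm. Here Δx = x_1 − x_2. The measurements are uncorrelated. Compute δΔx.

Sums and differences: (δΔx)² = Σ (cᵢ δxᵢ)².
  (δx_1)² = 1.44;  (δx_2)² = 0.250
δΔx = √(1.69) = 1.30 cm

1.30 cm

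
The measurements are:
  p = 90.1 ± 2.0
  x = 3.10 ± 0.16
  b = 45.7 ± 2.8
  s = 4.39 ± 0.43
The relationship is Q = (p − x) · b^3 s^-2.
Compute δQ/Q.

Let u = p − x = 87.0. δu = √(δp² + δx²) = √(4.00 + 0.0256) = 2.01, so δu/u = 0.0231.
Q is then a monomial in u, b, s:
δQ/Q = √((δu/u)² + (3·δb/b)² + (-2·δs/s)²) = √(0.000532 + 0.0338 + 0.0384) = 0.270

0.270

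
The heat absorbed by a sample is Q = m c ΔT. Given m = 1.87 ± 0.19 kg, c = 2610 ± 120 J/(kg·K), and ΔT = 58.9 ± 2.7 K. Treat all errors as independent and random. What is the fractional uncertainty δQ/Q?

0.121

For a monomial Q ∝ m, c, ΔT, fractional errors add in quadrature:
  (1·δm/m)² = (1×0.102)² = 0.0103;  (1·δc/c)² = (1×0.0460)² = 0.00211;  (1·δΔT/ΔT)² = (1×0.0458)² = 0.00210
δQ/Q = √(0.0145) = 0.121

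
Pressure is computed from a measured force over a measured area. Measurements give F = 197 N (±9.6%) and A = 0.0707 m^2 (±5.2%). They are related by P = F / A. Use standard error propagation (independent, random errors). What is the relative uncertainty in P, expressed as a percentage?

For a monomial P ∝ F, A^-1, fractional errors add in quadrature:
  (1·δF/F)² = (1×0.0960)² = 0.00922;  (-1·δA/A)² = (-1×0.0520)² = 0.00270
δP/P = √(0.0119) = 0.109

10.9%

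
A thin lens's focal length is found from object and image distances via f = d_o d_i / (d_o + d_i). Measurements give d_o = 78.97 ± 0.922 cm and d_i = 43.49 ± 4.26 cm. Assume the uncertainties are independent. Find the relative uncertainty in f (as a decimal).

0.0633

∂f/∂d_o = (d_i/(d_o+d_i))² = 0.126;  ∂f/∂d_i = (d_o/(d_o+d_i))² = 0.416
δf = √((∂f/∂d_o · δd_o)² + (∂f/∂d_i · δd_i)²) = √(0.0135 + 3.14) = 1.78 cm
f = 28.05 cm, so δf/f = 1.78/28.05 = 0.0633.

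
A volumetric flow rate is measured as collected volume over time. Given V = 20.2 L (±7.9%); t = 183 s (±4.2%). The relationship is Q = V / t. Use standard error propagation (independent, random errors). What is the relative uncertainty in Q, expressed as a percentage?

Each factor contributes (exponent × relative error)² to (δQ/Q)²:
  (1·δV/V)² = (1×0.0790)² = 0.00624;  (-1·δt/t)² = (-1×0.0420)² = 0.00176
δQ/Q = √(0.00800) = 0.0895

8.95%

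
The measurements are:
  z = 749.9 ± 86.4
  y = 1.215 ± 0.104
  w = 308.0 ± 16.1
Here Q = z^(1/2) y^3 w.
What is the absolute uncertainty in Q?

Each factor contributes (exponent × relative error)² to (δQ/Q)²:
  (½·δz/z)² = (0.5×0.115)² = 0.00332;  (3·δy/y)² = (3×0.0856)² = 0.0659;  (1·δw/w)² = (1×0.0523)² = 0.00273
δQ/Q = √(0.0720) = 0.268
Q = 15130, so δQ = 0.268 × 15130 = 4060.

4060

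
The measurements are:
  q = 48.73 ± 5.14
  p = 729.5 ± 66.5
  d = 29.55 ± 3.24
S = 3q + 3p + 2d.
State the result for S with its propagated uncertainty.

2394 ± 200

For a sum/difference, combine absolute errors in quadrature:
  (3·δq)² = 238;  (3·δp)² = 39800;  (2·δd)² = 42.0
δS = √(40100) = 200
S = 2394.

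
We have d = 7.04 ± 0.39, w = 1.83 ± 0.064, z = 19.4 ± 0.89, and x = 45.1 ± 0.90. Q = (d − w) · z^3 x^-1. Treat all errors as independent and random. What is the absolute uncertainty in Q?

Let u = d − w = 5.21. δu = √(δd² + δw²) = √(0.152 + 0.00410) = 0.395, so δu/u = 0.0759.
Q is then a monomial in u, z, x:
δQ/Q = √((δu/u)² + (3·δz/z)² + (-1·δx/x)²) = √(0.00575 + 0.0189 + 0.000398) = 0.158
Q = 843, so δQ = 0.158 × 843 = 134.

134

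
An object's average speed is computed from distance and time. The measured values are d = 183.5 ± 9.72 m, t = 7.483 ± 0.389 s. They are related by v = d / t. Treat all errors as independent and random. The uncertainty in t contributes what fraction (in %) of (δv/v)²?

49.1%

(δv/v)² = (1·δd/d)² + (-1·δt/t)²
  d term: (1×0.0530)² = 0.00281
  t term: (-1×0.0520)² = 0.00270
Total = 0.00551. Share from t = 0.00270/0.00551 = 0.491.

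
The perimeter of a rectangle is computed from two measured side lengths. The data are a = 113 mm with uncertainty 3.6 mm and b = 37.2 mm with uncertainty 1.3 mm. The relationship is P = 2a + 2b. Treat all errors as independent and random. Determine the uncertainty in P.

7.66 mm

Each term contributes (cᵢ δxᵢ)² to (δP)²:
  (2·δa)² = 51.8;  (2·δb)² = 6.76
δP = √(58.6) = 7.66 mm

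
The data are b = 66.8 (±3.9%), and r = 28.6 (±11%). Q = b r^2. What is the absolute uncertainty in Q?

12200

Each factor contributes (exponent × relative error)² to (δQ/Q)²:
  (1·δb/b)² = (1×0.0390)² = 0.00152;  (2·δr/r)² = (2×0.110)² = 0.0484
δQ/Q = √(0.0499) = 0.223
Q = 54600, so δQ = 0.223 × 54600 = 12200.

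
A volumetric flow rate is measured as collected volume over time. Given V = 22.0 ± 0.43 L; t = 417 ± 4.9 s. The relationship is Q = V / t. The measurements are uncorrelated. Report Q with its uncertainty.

Q is a product of powers, so relative uncertainties combine in quadrature:
  (1·δV/V)² = (1×0.0195)² = 0.000382;  (-1·δt/t)² = (-1×0.0118)² = 0.000138
δQ/Q = √(0.000520) = 0.0228
Q = 0.0528 L/s, so δQ = 0.0228 × 0.0528 = 0.00120 L/s.

0.0528 ± 0.00120 L/s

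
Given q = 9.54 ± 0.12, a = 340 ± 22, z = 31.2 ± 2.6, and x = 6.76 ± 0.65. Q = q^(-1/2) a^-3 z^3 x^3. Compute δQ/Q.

0.428

For a monomial Q ∝ q^(-1/2), a^-3, z^3, x^3, fractional errors add in quadrature:
  (−½·δq/q)² = (-0.5×0.0126)² = 3.96e-05;  (-3·δa/a)² = (-3×0.0647)² = 0.0377;  (3·δz/z)² = (3×0.0833)² = 0.0625;  (3·δx/x)² = (3×0.0962)² = 0.0832
δQ/Q = √(0.183) = 0.428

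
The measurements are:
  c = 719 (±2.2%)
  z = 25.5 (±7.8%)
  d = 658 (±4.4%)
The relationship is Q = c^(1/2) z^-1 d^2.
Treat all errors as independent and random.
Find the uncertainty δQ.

For a monomial Q ∝ c^(1/2), z^-1, d^2, fractional errors add in quadrature:
  (½·δc/c)² = (0.5×0.0220)² = 0.000121;  (-1·δz/z)² = (-1×0.0780)² = 0.00608;  (2·δd/d)² = (2×0.0440)² = 0.00774
δQ/Q = √(0.0139) = 0.118
Q = 4.55e+05, so δQ = 0.118 × 4.55e+05 = 53800.

53800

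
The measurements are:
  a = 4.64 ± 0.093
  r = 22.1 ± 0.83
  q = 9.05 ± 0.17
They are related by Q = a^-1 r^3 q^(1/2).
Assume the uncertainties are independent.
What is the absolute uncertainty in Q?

Relative error in a monomial: (δQ/Q)² = Σ (nᵢ · δxᵢ/xᵢ)².
  (-1·δa/a)² = (-1×0.0200)² = 0.000402;  (3·δr/r)² = (3×0.0376)² = 0.0127;  (½·δq/q)² = (0.5×0.0188)² = 8.82e-05
δQ/Q = √(0.0132) = 0.115
Q = 7000, so δQ = 0.115 × 7000 = 804.

804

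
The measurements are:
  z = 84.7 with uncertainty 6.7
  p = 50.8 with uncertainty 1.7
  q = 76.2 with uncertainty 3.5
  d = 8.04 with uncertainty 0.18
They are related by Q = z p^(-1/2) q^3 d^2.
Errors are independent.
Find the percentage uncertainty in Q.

Q is a product of powers, so relative uncertainties combine in quadrature:
  (1·δz/z)² = (1×0.0791)² = 0.00626;  (−½·δp/p)² = (-0.5×0.0335)² = 0.000280;  (3·δq/q)² = (3×0.0459)² = 0.0190;  (2·δd/d)² = (2×0.0224)² = 0.00200
δQ/Q = √(0.0275) = 0.166

16.6%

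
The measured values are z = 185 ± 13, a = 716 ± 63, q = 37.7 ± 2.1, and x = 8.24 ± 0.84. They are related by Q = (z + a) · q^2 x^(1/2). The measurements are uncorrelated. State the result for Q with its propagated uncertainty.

(3.68 ± 0.521) × 10^6

Let u = z + a = 901. δu = √(δz² + δa²) = √(169 + 3970) = 64.3, so δu/u = 0.0714.
Q is then a monomial in u, q, x:
δQ/Q = √((δu/u)² + (2·δq/q)² + (½·δx/x)²) = √(0.00510 + 0.0124 + 0.00260) = 0.142
Q = 3.68e+06, so δQ = 0.142 × 3.68e+06 = 5.21e+05.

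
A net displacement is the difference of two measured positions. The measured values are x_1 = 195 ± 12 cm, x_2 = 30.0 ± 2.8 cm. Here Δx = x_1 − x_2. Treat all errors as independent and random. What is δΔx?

12.3 cm

Absolute uncertainties add in quadrature for a linear combination:
  (δx_1)² = 144;  (δx_2)² = 7.84
δΔx = √(152) = 12.3 cm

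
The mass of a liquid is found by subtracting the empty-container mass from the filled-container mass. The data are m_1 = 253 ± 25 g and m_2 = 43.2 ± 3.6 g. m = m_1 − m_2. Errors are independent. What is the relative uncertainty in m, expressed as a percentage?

12.0%

Absolute uncertainties add in quadrature for a linear combination:
  (δm_1)² = 625;  (δm_2)² = 13.0
δm = √(638) = 25.3 g
m = 210 g, so δm/m = 25.3/210 = 0.120.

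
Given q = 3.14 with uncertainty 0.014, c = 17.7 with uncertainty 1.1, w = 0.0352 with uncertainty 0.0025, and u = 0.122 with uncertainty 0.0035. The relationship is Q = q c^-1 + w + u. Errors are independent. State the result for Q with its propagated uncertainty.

0.335 ± 0.0119

Let p = q·c^-1 = 0.177. δp/p = √((1·δq/q)² + (-1·δc/c)²) = √(1.99e-05 + 0.00386) = 0.0623, so δp = 0.0111.
Q = p + w + u: δQ = √(δp² + δw² + δu²) = √(0.000122 + 6.25e-06 + 1.23e-05) = 0.0119
Q = 0.335.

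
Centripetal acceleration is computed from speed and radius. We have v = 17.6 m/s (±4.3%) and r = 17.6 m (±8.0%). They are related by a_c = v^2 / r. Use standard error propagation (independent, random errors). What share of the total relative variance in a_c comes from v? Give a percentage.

53.6%

(δa_c/a_c)² = (2·δv/v)² + (-1·δr/r)²
  v term: (2×0.0430)² = 0.00740
  r term: (-1×0.0800)² = 0.00640
Total = 0.0138. Share from v = 0.00740/0.0138 = 0.536.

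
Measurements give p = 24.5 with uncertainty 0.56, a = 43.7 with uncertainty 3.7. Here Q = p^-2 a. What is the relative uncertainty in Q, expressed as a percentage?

For a monomial Q ∝ p^-2, a, fractional errors add in quadrature:
  (-2·δp/p)² = (-2×0.0229)² = 0.00209;  (1·δa/a)² = (1×0.0847)² = 0.00717
δQ/Q = √(0.00926) = 0.0962

9.62%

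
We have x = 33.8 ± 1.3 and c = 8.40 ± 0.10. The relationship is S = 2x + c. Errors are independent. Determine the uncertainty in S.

2.60

Absolute uncertainties add in quadrature for a linear combination:
  (2·δx)² = 6.76;  (δc)² = 0.0100
δS = √(6.77) = 2.60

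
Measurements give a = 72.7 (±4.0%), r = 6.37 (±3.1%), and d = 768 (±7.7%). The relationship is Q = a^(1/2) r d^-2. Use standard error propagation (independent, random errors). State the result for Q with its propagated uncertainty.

Since Q is a product/quotient, work with relative uncertainties:
  (½·δa/a)² = (0.5×0.0400)² = 0.000400;  (1·δr/r)² = (1×0.0310)² = 0.000961;  (-2·δd/d)² = (-2×0.0770)² = 0.0237
δQ/Q = √(0.0251) = 0.158
Q = 9.21e-05, so δQ = 0.158 × 9.21e-05 = 1.46e-05.

(9.21 ± 1.46) × 10^-5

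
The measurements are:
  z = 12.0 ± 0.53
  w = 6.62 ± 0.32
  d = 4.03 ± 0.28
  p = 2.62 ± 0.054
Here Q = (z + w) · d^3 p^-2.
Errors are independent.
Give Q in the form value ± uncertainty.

Let u = z + w = 18.6. δu = √(δz² + δw²) = √(0.281 + 0.102) = 0.619, so δu/u = 0.0332.
Q is then a monomial in u, d, p:
δQ/Q = √((δu/u)² + (3·δd/d)² + (-2·δp/p)²) = √(0.00111 + 0.0434 + 0.00170) = 0.215
Q = 178, so δQ = 0.215 × 178 = 38.2.

178 ± 38.2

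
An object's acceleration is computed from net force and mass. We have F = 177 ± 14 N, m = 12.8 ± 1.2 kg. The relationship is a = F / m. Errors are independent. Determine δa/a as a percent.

For a monomial a ∝ F, m^-1, fractional errors add in quadrature:
  (1·δF/F)² = (1×0.0791)² = 0.00626;  (-1·δm/m)² = (-1×0.0937)² = 0.00879
δa/a = √(0.0150) = 0.123

12.3%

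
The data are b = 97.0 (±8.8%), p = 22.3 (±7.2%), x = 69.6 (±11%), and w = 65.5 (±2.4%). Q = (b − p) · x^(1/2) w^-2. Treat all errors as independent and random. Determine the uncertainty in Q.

Let u = b − p = 74.7. δu = √(δb² + δp²) = √(72.9 + 2.58) = 8.69, so δu/u = 0.116.
Q is then a monomial in u, x, w:
δQ/Q = √((δu/u)² + (½·δx/x)² + (-2·δw/w)²) = √(0.0135 + 0.00302 + 0.00230) = 0.137
Q = 0.145, so δQ = 0.137 × 0.145 = 0.0199.

0.0199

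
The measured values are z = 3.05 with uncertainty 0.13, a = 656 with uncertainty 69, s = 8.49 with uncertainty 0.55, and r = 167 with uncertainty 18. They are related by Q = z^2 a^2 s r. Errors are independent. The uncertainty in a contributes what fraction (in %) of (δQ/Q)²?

(δQ/Q)² = (2·δz/z)² + (2·δa/a)² + (1·δs/s)² + (1·δr/r)²
  z term: (2×0.0426)² = 0.00727
  a term: (2×0.105)² = 0.0443
  s term: (1×0.0648)² = 0.00420
  r term: (1×0.108)² = 0.0116
Total = 0.0673. Share from a = 0.0443/0.0673 = 0.657.

65.7%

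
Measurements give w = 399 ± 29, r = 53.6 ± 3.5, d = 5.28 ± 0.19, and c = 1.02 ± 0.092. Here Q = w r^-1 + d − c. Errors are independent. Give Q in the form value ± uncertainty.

Let p = w·r^-1 = 7.44. δp/p = √((1·δw/w)² + (-1·δr/r)²) = √(0.00528 + 0.00426) = 0.0977, so δp = 0.727.
Q = p + d − c: δQ = √(δp² + δd² + δc²) = √(0.529 + 0.0361 + 0.00846) = 0.757
Q = 11.7.

11.7 ± 0.757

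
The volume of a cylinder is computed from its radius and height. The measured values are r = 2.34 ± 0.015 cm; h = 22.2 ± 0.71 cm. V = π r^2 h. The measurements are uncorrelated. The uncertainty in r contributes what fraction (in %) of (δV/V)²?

(δV/V)² = (2·δr/r)² + (1·δh/h)²
  r term: (2×0.00641)² = 0.000164
  h term: (1×0.0320)² = 0.00102
Total = 0.00119. Share from r = 0.000164/0.00119 = 0.138.

13.8%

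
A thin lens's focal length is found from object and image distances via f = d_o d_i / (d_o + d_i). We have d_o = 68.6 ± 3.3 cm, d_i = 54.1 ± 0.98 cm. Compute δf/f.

0.0235

∂f/∂d_o = (d_i/(d_o+d_i))² = 0.194;  ∂f/∂d_i = (d_o/(d_o+d_i))² = 0.313
δf = √((∂f/∂d_o · δd_o)² + (∂f/∂d_i · δd_i)²) = √(0.412 + 0.0938) = 0.711 cm
f = 30.2 cm, so δf/f = 0.711/30.2 = 0.0235.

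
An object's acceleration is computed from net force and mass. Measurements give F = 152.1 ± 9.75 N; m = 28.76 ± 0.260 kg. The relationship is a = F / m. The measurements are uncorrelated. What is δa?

a is a product of powers, so relative uncertainties combine in quadrature:
  (1·δF/F)² = (1×0.0641)² = 0.00411;  (-1·δm/m)² = (-1×0.00904)² = 8.17e-05
δa/a = √(0.00419) = 0.0647
a = 5.289 m/s^2, so δa = 0.0647 × 5.289 = 0.342 m/s^2.

0.342 m/s^2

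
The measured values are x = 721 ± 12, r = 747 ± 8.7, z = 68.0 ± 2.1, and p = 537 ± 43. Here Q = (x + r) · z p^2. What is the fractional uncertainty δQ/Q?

0.163

Let u = x + r = 1470. δu = √(δx² + δr²) = √(144 + 75.7) = 14.8, so δu/u = 0.0101.
Q is then a monomial in u, z, p:
δQ/Q = √((δu/u)² + (1·δz/z)² + (2·δp/p)²) = √(0.000102 + 0.000954 + 0.0256) = 0.163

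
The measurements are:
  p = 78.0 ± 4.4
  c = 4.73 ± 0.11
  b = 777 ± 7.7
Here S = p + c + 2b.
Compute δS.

Absolute uncertainties add in quadrature for a linear combination:
  (δp)² = 19.4;  (δc)² = 0.0121;  (2·δb)² = 237
δS = √(257) = 16.0

16.0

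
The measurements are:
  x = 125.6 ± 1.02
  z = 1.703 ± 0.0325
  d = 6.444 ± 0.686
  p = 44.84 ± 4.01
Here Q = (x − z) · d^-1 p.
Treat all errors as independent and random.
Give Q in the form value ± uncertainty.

Let u = x − z = 123.9. δu = √(δx² + δz²) = √(1.04 + 0.00106) = 1.02, so δu/u = 0.00824.
Q is then a monomial in u, d, p:
δQ/Q = √((δu/u)² + (-1·δd/d)² + (1·δp/p)²) = √(6.78e-05 + 0.0113 + 0.00800) = 0.139
Q = 862.1, so δQ = 0.139 × 862.1 = 120.

862.1 ± 120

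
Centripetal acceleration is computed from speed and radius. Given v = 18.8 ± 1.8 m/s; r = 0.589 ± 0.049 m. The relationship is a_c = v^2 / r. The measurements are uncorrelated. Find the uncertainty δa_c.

a_c is a product of powers, so relative uncertainties combine in quadrature:
  (2·δv/v)² = (2×0.0957)² = 0.0367;  (-1·δr/r)² = (-1×0.0832)² = 0.00692
δa_c/a_c = √(0.0436) = 0.209
a_c = 600 m/s^2, so δa_c = 0.209 × 600 = 125 m/s^2.

125 m/s^2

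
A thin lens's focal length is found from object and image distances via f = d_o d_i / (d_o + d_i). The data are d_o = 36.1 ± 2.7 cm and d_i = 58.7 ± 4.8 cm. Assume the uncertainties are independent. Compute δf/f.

0.0558

∂f/∂d_o = (d_i/(d_o+d_i))² = 0.383;  ∂f/∂d_i = (d_o/(d_o+d_i))² = 0.145
δf = √((∂f/∂d_o · δd_o)² + (∂f/∂d_i · δd_i)²) = √(1.07 + 0.484) = 1.25 cm
f = 22.4 cm, so δf/f = 1.25/22.4 = 0.0558.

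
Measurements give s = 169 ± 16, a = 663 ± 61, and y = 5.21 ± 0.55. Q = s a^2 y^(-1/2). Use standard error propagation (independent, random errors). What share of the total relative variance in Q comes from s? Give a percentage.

19.7%

(δQ/Q)² = (1·δs/s)² + (2·δa/a)² + (−½·δy/y)²
  s term: (1×0.0947)² = 0.00896
  a term: (2×0.0920)² = 0.0339
  y term: (-0.5×0.106)² = 0.00279
Total = 0.0456. Share from s = 0.00896/0.0456 = 0.197.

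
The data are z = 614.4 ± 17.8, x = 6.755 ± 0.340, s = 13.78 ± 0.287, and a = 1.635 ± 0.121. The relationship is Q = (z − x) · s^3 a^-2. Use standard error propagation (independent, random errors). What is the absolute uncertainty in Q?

Let u = z − x = 607.6. δu = √(δz² + δx²) = √(317 + 0.116) = 17.8, so δu/u = 0.0293.
Q is then a monomial in u, s, a:
δQ/Q = √((δu/u)² + (3·δs/s)² + (-2·δa/a)²) = √(0.000858 + 0.00390 + 0.0219) = 0.163
Q = 594800, so δQ = 0.163 × 594800 = 97100.

97100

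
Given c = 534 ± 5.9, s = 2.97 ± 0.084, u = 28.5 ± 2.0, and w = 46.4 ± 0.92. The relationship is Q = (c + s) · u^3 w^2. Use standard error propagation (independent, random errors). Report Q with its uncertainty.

Let h = c + s = 537. δh = √(δc² + δs²) = √(34.8 + 0.00706) = 5.90, so δh/h = 0.0110.
Q is then a monomial in h, u, w:
δQ/Q = √((δh/h)² + (3·δu/u)² + (2·δw/w)²) = √(0.000121 + 0.0443 + 0.00157) = 0.215
Q = 2.68e+10, so δQ = 0.215 × 2.68e+10 = 5.74e+09.

(2.68 ± 0.574) × 10^10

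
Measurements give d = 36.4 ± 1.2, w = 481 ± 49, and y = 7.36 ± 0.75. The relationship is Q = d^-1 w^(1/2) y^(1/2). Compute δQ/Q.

Relative error in a monomial: (δQ/Q)² = Σ (nᵢ · δxᵢ/xᵢ)².
  (-1·δd/d)² = (-1×0.0330)² = 0.00109;  (½·δw/w)² = (0.5×0.102)² = 0.00259;  (½·δy/y)² = (0.5×0.102)² = 0.00260
δQ/Q = √(0.00628) = 0.0792

0.0792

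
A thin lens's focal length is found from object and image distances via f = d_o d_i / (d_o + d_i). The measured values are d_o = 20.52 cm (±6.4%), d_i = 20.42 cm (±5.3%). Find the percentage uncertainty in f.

∂f/∂d_o = (d_i/(d_o+d_i))² = 0.249;  ∂f/∂d_i = (d_o/(d_o+d_i))² = 0.251
δf = √((∂f/∂d_o · δd_o)² + (∂f/∂d_i · δd_i)²) = √(0.107 + 0.0739) = 0.425 cm
f = 10.23 cm, so δf/f = 0.425/10.23 = 0.0415.

4.15%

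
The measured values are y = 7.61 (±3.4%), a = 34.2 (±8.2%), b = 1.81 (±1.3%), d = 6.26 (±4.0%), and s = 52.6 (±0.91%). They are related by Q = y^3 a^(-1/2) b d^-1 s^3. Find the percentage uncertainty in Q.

12.1%

Each factor contributes (exponent × relative error)² to (δQ/Q)²:
  (3·δy/y)² = (3×0.0340)² = 0.0104;  (−½·δa/a)² = (-0.5×0.0820)² = 0.00168;  (1·δb/b)² = (1×0.0130)² = 0.000169;  (-1·δd/d)² = (-1×0.0400)² = 0.00160;  (3·δs/s)² = (3×0.00910)² = 0.000745
δQ/Q = √(0.0146) = 0.121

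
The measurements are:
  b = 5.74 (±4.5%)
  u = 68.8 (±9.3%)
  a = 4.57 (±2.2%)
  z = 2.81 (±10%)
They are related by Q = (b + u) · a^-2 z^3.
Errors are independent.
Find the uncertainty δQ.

Let w = b + u = 74.5. δw = √(δb² + δu²) = √(0.0667 + 40.9) = 6.40, so δw/w = 0.0859.
Q is then a monomial in w, a, z:
δQ/Q = √((δw/w)² + (-2·δa/a)² + (3·δz/z)²) = √(0.00738 + 0.00194 + 0.0900) = 0.315
Q = 79.2, so δQ = 0.315 × 79.2 = 25.0.

25.0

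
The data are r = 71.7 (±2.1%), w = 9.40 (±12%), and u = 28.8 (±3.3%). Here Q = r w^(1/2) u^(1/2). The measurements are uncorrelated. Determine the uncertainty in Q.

77.5

Since Q is a product/quotient, work with relative uncertainties:
  (1·δr/r)² = (1×0.0210)² = 0.000441;  (½·δw/w)² = (0.5×0.120)² = 0.00360;  (½·δu/u)² = (0.5×0.0330)² = 0.000272
δQ/Q = √(0.00431) = 0.0657
Q = 1180, so δQ = 0.0657 × 1180 = 77.5.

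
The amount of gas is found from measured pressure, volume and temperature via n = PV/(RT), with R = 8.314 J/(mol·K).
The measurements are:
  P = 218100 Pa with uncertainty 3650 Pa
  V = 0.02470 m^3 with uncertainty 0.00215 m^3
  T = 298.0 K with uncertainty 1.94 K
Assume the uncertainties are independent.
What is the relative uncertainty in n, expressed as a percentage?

n is a product of powers, so relative uncertainties combine in quadrature:
  (1·δP/P)² = (1×0.0167)² = 0.000280;  (1·δV/V)² = (1×0.0870)² = 0.00758;  (-1·δT/T)² = (-1×0.00651)² = 4.24e-05
δn/n = √(0.00790) = 0.0889

8.89%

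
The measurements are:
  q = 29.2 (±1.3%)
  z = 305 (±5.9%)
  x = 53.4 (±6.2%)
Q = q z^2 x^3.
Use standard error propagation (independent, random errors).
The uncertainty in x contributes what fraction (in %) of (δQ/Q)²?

71.1%

(δQ/Q)² = (1·δq/q)² + (2·δz/z)² + (3·δx/x)²
  q term: (1×0.0130)² = 0.000169
  z term: (2×0.0590)² = 0.0139
  x term: (3×0.0620)² = 0.0346
Total = 0.0487. Share from x = 0.0346/0.0487 = 0.711.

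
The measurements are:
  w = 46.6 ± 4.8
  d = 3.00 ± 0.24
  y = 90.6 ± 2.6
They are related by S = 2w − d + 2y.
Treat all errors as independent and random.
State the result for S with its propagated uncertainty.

Sums and differences: (δS)² = Σ (cᵢ δxᵢ)².
  (2·δw)² = 92.2;  (δd)² = 0.0576;  (2·δy)² = 27.0
δS = √(119) = 10.9
S = 271.

271 ± 10.9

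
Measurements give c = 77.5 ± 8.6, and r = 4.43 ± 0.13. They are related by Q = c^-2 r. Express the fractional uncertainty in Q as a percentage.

22.4%

Q is a product of powers, so relative uncertainties combine in quadrature:
  (-2·δc/c)² = (-2×0.111)² = 0.0493;  (1·δr/r)² = (1×0.0293)² = 0.000861
δQ/Q = √(0.0501) = 0.224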